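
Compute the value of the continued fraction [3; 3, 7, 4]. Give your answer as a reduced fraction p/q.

302/91

a_0 = 3: 3/1
a_1 = 3: 10/3
a_2 = 7: 73/22
a_3 = 4: 302/91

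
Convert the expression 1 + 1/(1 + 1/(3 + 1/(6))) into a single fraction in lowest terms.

Build up convergents one term at a time:
a_0 = 1: 1/1
a_1 = 1: 2/1
a_2 = 3: 7/4
a_3 = 6: 44/25

44/25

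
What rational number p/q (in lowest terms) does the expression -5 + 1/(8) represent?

a_0 = -5: -5/1
a_1 = 8: -39/8

-39/8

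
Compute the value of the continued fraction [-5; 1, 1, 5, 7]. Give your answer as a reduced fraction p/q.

-352/79

Compute successive convergents:
a_0 = -5: -5/1
a_1 = 1: -4/1
a_2 = 1: -9/2
a_3 = 5: -49/11
a_4 = 7: -352/79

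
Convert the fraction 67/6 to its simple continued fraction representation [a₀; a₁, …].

⌊67/6⌋ = 11, remainder 1
⌊6/1⌋ = 6, remainder 0

[11; 6]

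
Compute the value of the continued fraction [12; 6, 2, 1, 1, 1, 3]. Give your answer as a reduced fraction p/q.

2249/185

Use the convergent recurrence hₖ = aₖ·hₖ₋₁ + hₖ₋₂ (and likewise for the denominators kₖ):
a_0 = 12: 12/1
a_1 = 6: 73/6
a_2 = 2: 158/13
a_3 = 1: 231/19
a_4 = 1: 389/32
a_5 = 1: 620/51
a_6 = 3: 2249/185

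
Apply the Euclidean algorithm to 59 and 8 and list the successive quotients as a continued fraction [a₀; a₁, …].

59 = 7·8 + 3, so a_0 = 7
8 = 2·3 + 2, so a_1 = 2
3 = 1·2 + 1, so a_2 = 1
2 = 2·1 + 0, so a_3 = 2

[7; 2, 1, 2]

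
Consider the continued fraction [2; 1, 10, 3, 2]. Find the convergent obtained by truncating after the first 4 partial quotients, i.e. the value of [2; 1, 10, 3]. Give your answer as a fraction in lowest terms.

a_0 = 2: 2/1
a_1 = 1: 3/1
a_2 = 10: 32/11
a_3 = 3: 99/34

99/34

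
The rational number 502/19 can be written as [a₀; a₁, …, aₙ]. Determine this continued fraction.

[26; 2, 2, 1, 2]

502 = 26·19 + 8, so a_0 = 26
19 = 2·8 + 3, so a_1 = 2
8 = 2·3 + 2, so a_2 = 2
3 = 1·2 + 1, so a_3 = 1
2 = 2·1 + 0, so a_4 = 2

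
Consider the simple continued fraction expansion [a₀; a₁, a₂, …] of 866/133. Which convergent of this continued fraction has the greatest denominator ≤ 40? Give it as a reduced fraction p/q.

13/2

List convergents until the denominator exceeds the bound:
a_0 = 6: 6/1  (≤ bound)
a_1 = 1: 7/1  (≤ bound)
a_2 = 1: 13/2  (≤ bound)
a_3 = 21: 280/43  (> 40, stop)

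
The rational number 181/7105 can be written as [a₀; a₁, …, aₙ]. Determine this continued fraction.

181 ÷ 7105 → quotient 0, remainder 181
7105 ÷ 181 → quotient 39, remainder 46
181 ÷ 46 → quotient 3, remainder 43
46 ÷ 43 → quotient 1, remainder 3
43 ÷ 3 → quotient 14, remainder 1
3 ÷ 1 → quotient 3, remainder 0

[0; 39, 3, 1, 14, 3]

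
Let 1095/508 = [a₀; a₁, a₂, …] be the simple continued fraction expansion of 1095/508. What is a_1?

1095 ÷ 508 → quotient 2, remainder 79
508 ÷ 79 → quotient 6, remainder 34

6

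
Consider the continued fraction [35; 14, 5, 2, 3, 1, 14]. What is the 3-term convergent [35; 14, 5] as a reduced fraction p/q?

2490/71

Start with 5.
14 + 1/(5/1) = 14 + 1/5 = 71/5
35 + 1/(71/5) = 35 + 5/71 = 2490/71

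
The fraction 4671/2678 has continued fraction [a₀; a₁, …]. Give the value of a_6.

Apply division with remainder until the remainder is 0:
4671 ÷ 2678 → quotient 1, remainder 1993
2678 ÷ 1993 → quotient 1, remainder 685
1993 ÷ 685 → quotient 2, remainder 623
685 ÷ 623 → quotient 1, remainder 62
623 ÷ 62 → quotient 10, remainder 3
62 ÷ 3 → quotient 20, remainder 2
3 ÷ 2 → quotient 1, remainder 1

1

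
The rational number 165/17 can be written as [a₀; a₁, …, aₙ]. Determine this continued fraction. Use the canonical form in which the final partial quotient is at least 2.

[9; 1, 2, 2, 2]

⌊165/17⌋ = 9, remainder 12
⌊17/12⌋ = 1, remainder 5
⌊12/5⌋ = 2, remainder 2
⌊5/2⌋ = 2, remainder 1
⌊2/1⌋ = 2, remainder 0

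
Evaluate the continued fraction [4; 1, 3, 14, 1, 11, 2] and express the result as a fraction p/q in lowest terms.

7212/1517

Start with 2.
11 + 1/(2/1) = 11 + 1/2 = 23/2
1 + 1/(23/2) = 1 + 2/23 = 25/23
14 + 1/(25/23) = 14 + 23/25 = 373/25
3 + 1/(373/25) = 3 + 25/373 = 1144/373
1 + 1/(1144/373) = 1 + 373/1144 = 1517/1144
4 + 1/(1517/1144) = 4 + 1144/1517 = 7212/1517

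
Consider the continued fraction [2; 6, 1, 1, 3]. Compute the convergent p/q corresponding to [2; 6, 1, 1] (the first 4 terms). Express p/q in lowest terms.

28/13

a_0 = 2: 2/1
a_1 = 6: 13/6
a_2 = 1: 15/7
a_3 = 1: 28/13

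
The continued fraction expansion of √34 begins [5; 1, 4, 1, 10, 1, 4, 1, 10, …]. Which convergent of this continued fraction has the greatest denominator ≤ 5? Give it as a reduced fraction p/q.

29/5

List convergents until the denominator exceeds the bound:
a_0 = 5: 5/1  (≤ bound)
a_1 = 1: 6/1  (≤ bound)
a_2 = 4: 29/5  (≤ bound)
a_3 = 1: 35/6  (> 5, stop)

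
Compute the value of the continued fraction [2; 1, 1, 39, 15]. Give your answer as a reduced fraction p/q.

Start with 15.
39 + 1/(15/1) = 39 + 1/15 = 586/15
1 + 1/(586/15) = 1 + 15/586 = 601/586
1 + 1/(601/586) = 1 + 586/601 = 1187/601
2 + 1/(1187/601) = 2 + 601/1187 = 2975/1187

2975/1187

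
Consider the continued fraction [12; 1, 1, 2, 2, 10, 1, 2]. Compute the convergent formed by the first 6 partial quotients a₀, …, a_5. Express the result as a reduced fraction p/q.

1573/125

Work from the innermost term outward:
Start with 10.
2 + 1/(10/1) = 2 + 1/10 = 21/10
2 + 1/(21/10) = 2 + 10/21 = 52/21
1 + 1/(52/21) = 1 + 21/52 = 73/52
1 + 1/(73/52) = 1 + 52/73 = 125/73
12 + 1/(125/73) = 12 + 73/125 = 1573/125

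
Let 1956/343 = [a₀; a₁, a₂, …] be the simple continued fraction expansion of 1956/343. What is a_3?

Apply division with remainder until the remainder is 0:
⌊1956/343⌋ = 5, remainder 241
⌊343/241⌋ = 1, remainder 102
⌊241/102⌋ = 2, remainder 37
⌊102/37⌋ = 2, remainder 28

2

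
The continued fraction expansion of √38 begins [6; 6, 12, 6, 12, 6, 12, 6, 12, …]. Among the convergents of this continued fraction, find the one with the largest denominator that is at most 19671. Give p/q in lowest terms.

33294/5401

List convergents until the denominator exceeds the bound:
a_0 = 6: 6/1  (≤ bound)
a_1 = 6: 37/6  (≤ bound)
a_2 = 12: 450/73  (≤ bound)
a_3 = 6: 2737/444  (≤ bound)
a_4 = 12: 33294/5401  (≤ bound)
a_5 = 6: 202501/32850  (> 19671, stop)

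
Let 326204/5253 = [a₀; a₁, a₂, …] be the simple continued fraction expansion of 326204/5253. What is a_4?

2

326204 = 62·5253 + 518, so a_0 = 62
5253 = 10·518 + 73, so a_1 = 10
518 = 7·73 + 7, so a_2 = 7
73 = 10·7 + 3, so a_3 = 10
7 = 2·3 + 1, so a_4 = 2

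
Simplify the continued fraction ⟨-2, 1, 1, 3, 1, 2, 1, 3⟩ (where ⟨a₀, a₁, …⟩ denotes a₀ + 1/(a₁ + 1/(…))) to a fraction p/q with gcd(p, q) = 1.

-183/127

Work from the innermost term outward:
Start with 3.
1 + 1/(3/1) = 1 + 1/3 = 4/3
2 + 1/(4/3) = 2 + 3/4 = 11/4
1 + 1/(11/4) = 1 + 4/11 = 15/11
3 + 1/(15/11) = 3 + 11/15 = 56/15
1 + 1/(56/15) = 1 + 15/56 = 71/56
1 + 1/(71/56) = 1 + 56/71 = 127/71
-2 + 1/(127/71) = -2 + 71/127 = -183/127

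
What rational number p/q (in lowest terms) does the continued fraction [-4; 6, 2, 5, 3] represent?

-869/226

Start with 3.
5 + 1/(3/1) = 5 + 1/3 = 16/3
2 + 1/(16/3) = 2 + 3/16 = 35/16
6 + 1/(35/16) = 6 + 16/35 = 226/35
-4 + 1/(226/35) = -4 + 35/226 = -869/226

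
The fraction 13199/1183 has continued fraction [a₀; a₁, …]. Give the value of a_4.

3

Apply division with remainder until the remainder is 0:
13199 ÷ 1183 → quotient 11, remainder 186
1183 ÷ 186 → quotient 6, remainder 67
186 ÷ 67 → quotient 2, remainder 52
67 ÷ 52 → quotient 1, remainder 15
52 ÷ 15 → quotient 3, remainder 7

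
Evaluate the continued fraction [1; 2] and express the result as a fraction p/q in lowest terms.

Work from the innermost term outward:
Start with 2.
1 + 1/(2/1) = 1 + 1/2 = 3/2

3/2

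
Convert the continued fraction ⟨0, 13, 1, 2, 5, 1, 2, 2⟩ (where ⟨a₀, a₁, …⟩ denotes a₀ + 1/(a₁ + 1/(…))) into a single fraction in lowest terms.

127/1738

a_0 = 0: 0/1
a_1 = 13: 1/13
a_2 = 1: 1/14
a_3 = 2: 3/41
a_4 = 5: 16/219
a_5 = 1: 19/260
a_6 = 2: 54/739
a_7 = 2: 127/1738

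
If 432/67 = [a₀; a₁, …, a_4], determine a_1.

432 ÷ 67 → quotient 6, remainder 30
67 ÷ 30 → quotient 2, remainder 7

2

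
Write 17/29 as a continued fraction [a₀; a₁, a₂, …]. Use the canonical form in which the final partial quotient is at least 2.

[0; 1, 1, 2, 2, 2]

Run the Euclidean algorithm, recording each quotient:
17 = 0·29 + 17, so a_0 = 0
29 = 1·17 + 12, so a_1 = 1
17 = 1·12 + 5, so a_2 = 1
12 = 2·5 + 2, so a_3 = 2
5 = 2·2 + 1, so a_4 = 2
2 = 2·1 + 0, so a_5 = 2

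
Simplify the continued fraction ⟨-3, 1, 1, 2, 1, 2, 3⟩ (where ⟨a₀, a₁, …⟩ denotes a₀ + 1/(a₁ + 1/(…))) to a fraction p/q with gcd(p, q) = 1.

Start with 3.
2 + 1/(3/1) = 2 + 1/3 = 7/3
1 + 1/(7/3) = 1 + 3/7 = 10/7
2 + 1/(10/7) = 2 + 7/10 = 27/10
1 + 1/(27/10) = 1 + 10/27 = 37/27
1 + 1/(37/27) = 1 + 27/37 = 64/37
-3 + 1/(64/37) = -3 + 37/64 = -155/64

-155/64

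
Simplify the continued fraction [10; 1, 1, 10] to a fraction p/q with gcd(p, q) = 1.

221/21

a_0 = 10: 10/1
a_1 = 1: 11/1
a_2 = 1: 21/2
a_3 = 10: 221/21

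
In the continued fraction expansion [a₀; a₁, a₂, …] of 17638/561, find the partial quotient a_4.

Run the Euclidean algorithm, recording each quotient:
17638 = 31·561 + 247, so a_0 = 31
561 = 2·247 + 67, so a_1 = 2
247 = 3·67 + 46, so a_2 = 3
67 = 1·46 + 21, so a_3 = 1
46 = 2·21 + 4, so a_4 = 2

2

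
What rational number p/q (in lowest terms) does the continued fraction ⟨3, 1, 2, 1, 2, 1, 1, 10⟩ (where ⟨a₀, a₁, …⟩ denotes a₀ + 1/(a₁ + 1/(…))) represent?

1026/275

Use the convergent recurrence hₖ = aₖ·hₖ₋₁ + hₖ₋₂ (and likewise for the denominators kₖ):
a_0 = 3: 3/1
a_1 = 1: 4/1
a_2 = 2: 11/3
a_3 = 1: 15/4
a_4 = 2: 41/11
a_5 = 1: 56/15
a_6 = 1: 97/26
a_7 = 10: 1026/275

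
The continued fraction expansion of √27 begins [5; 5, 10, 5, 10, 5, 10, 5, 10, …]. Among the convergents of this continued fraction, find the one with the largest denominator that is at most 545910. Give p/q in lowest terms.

716035/137801

List convergents until the denominator exceeds the bound:
a_0 = 5: 5/1  (≤ bound)
a_1 = 5: 26/5  (≤ bound)
a_2 = 10: 265/51  (≤ bound)
a_3 = 5: 1351/260  (≤ bound)
a_4 = 10: 13775/2651  (≤ bound)
a_5 = 5: 70226/13515  (≤ bound)
a_6 = 10: 716035/137801  (≤ bound)
a_7 = 5: 3650401/702520  (> 545910, stop)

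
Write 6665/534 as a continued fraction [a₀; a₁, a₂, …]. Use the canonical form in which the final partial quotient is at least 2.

Repeatedly divide and take the remainder:
6665 ÷ 534 → quotient 12, remainder 257
534 ÷ 257 → quotient 2, remainder 20
257 ÷ 20 → quotient 12, remainder 17
20 ÷ 17 → quotient 1, remainder 3
17 ÷ 3 → quotient 5, remainder 2
3 ÷ 2 → quotient 1, remainder 1
2 ÷ 1 → quotient 2, remainder 0

[12; 2, 12, 1, 5, 1, 2]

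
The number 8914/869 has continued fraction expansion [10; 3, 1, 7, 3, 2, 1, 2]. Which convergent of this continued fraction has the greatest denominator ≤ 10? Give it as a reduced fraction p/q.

41/4

List convergents until the denominator exceeds the bound:
a_0 = 10: 10/1  (≤ bound)
a_1 = 3: 31/3  (≤ bound)
a_2 = 1: 41/4  (≤ bound)
a_3 = 7: 318/31  (> 10, stop)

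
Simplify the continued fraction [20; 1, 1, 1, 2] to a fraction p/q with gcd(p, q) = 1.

Collapse the nested fraction from the inside out:
Start with 2.
1 + 1/(2/1) = 1 + 1/2 = 3/2
1 + 1/(3/2) = 1 + 2/3 = 5/3
1 + 1/(5/3) = 1 + 3/5 = 8/5
20 + 1/(8/5) = 20 + 5/8 = 165/8

165/8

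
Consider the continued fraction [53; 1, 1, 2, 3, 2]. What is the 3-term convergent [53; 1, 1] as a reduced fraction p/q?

Compute successive convergents:
a_0 = 53: 53/1
a_1 = 1: 54/1
a_2 = 1: 107/2

107/2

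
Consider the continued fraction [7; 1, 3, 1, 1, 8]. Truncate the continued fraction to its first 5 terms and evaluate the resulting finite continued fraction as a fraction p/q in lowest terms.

Start with 1.
1 + 1/(1/1) = 1 + 1/1 = 2/1
3 + 1/(2/1) = 3 + 1/2 = 7/2
1 + 1/(7/2) = 1 + 2/7 = 9/7
7 + 1/(9/7) = 7 + 7/9 = 70/9

70/9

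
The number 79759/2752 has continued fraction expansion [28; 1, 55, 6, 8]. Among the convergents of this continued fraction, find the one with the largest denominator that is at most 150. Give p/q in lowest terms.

1623/56

List convergents until the denominator exceeds the bound:
a_0 = 28: 28/1  (≤ bound)
a_1 = 1: 29/1  (≤ bound)
a_2 = 55: 1623/56  (≤ bound)
a_3 = 6: 9767/337  (> 150, stop)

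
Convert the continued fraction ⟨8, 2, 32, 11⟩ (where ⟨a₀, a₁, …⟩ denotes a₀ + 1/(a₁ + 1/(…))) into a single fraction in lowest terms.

6089/717

Starting at the tail and folding back:
Start with 11.
32 + 1/(11/1) = 32 + 1/11 = 353/11
2 + 1/(353/11) = 2 + 11/353 = 717/353
8 + 1/(717/353) = 8 + 353/717 = 6089/717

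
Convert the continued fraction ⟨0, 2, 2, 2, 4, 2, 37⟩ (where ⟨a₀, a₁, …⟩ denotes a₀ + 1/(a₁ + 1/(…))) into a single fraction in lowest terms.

1835/4419

Start with 37.
2 + 1/(37/1) = 2 + 1/37 = 75/37
4 + 1/(75/37) = 4 + 37/75 = 337/75
2 + 1/(337/75) = 2 + 75/337 = 749/337
2 + 1/(749/337) = 2 + 337/749 = 1835/749
2 + 1/(1835/749) = 2 + 749/1835 = 4419/1835
0 + 1/(4419/1835) = 0 + 1835/4419 = 1835/4419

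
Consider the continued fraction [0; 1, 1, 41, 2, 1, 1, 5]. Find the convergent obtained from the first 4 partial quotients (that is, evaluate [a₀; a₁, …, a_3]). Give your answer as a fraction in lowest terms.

42/83

a_0 = 0: 0/1
a_1 = 1: 1/1
a_2 = 1: 1/2
a_3 = 41: 42/83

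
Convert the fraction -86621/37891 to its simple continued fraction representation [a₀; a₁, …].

-86621 ÷ 37891 → quotient -3, remainder 27052
37891 ÷ 27052 → quotient 1, remainder 10839
27052 ÷ 10839 → quotient 2, remainder 5374
10839 ÷ 5374 → quotient 2, remainder 91
5374 ÷ 91 → quotient 59, remainder 5
91 ÷ 5 → quotient 18, remainder 1
5 ÷ 1 → quotient 5, remainder 0

[-3; 1, 2, 2, 59, 18, 5]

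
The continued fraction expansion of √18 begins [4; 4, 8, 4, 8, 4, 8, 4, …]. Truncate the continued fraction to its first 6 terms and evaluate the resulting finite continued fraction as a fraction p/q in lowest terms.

19601/4620

Collapse the nested fraction from the inside out:
Start with 4.
8 + 1/(4/1) = 8 + 1/4 = 33/4
4 + 1/(33/4) = 4 + 4/33 = 136/33
8 + 1/(136/33) = 8 + 33/136 = 1121/136
4 + 1/(1121/136) = 4 + 136/1121 = 4620/1121
4 + 1/(4620/1121) = 4 + 1121/4620 = 19601/4620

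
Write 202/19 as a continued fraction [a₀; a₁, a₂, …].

Repeatedly divide and take the remainder:
202 = 10·19 + 12, so a_0 = 10
19 = 1·12 + 7, so a_1 = 1
12 = 1·7 + 5, so a_2 = 1
7 = 1·5 + 2, so a_3 = 1
5 = 2·2 + 1, so a_4 = 2
2 = 2·1 + 0, so a_5 = 2

[10; 1, 1, 1, 2, 2]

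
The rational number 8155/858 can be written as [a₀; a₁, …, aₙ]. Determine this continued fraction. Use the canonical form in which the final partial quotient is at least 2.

[9; 1, 1, 53, 8]

8155 = 9·858 + 433, so a_0 = 9
858 = 1·433 + 425, so a_1 = 1
433 = 1·425 + 8, so a_2 = 1
425 = 53·8 + 1, so a_3 = 53
8 = 8·1 + 0, so a_4 = 8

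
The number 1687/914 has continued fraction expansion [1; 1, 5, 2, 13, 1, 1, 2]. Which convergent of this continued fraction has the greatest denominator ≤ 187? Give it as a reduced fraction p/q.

323/175

a_0 = 1: 1/1  (≤ bound)
a_1 = 1: 2/1  (≤ bound)
a_2 = 5: 11/6  (≤ bound)
a_3 = 2: 24/13  (≤ bound)
a_4 = 13: 323/175  (≤ bound)
a_5 = 1: 347/188  (> 187, stop)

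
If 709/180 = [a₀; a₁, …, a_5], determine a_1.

1

Run the Euclidean algorithm, recording each quotient:
⌊709/180⌋ = 3, remainder 169
⌊180/169⌋ = 1, remainder 11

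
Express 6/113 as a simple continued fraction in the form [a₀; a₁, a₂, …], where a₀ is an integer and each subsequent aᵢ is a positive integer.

⌊6/113⌋ = 0, remainder 6
⌊113/6⌋ = 18, remainder 5
⌊6/5⌋ = 1, remainder 1
⌊5/1⌋ = 5, remainder 0

[0; 18, 1, 5]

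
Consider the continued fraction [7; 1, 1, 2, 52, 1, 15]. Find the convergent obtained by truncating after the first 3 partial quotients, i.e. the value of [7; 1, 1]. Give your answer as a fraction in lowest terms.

Start with 1.
1 + 1/(1/1) = 1 + 1/1 = 2/1
7 + 1/(2/1) = 7 + 1/2 = 15/2

15/2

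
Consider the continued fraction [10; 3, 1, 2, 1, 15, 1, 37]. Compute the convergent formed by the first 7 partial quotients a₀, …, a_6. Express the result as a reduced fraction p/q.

2577/251

Start with 1.
15 + 1/(1/1) = 15 + 1/1 = 16/1
1 + 1/(16/1) = 1 + 1/16 = 17/16
2 + 1/(17/16) = 2 + 16/17 = 50/17
1 + 1/(50/17) = 1 + 17/50 = 67/50
3 + 1/(67/50) = 3 + 50/67 = 251/67
10 + 1/(251/67) = 10 + 67/251 = 2577/251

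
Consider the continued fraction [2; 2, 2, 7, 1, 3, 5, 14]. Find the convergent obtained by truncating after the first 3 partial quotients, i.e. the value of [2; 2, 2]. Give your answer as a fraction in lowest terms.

12/5

Start with 2.
2 + 1/(2/1) = 2 + 1/2 = 5/2
2 + 1/(5/2) = 2 + 2/5 = 12/5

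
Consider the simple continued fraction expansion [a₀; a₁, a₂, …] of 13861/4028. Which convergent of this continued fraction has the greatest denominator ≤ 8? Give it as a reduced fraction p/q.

a_0 = 3: 3/1  (≤ bound)
a_1 = 2: 7/2  (≤ bound)
a_2 = 3: 24/7  (≤ bound)
a_3 = 1: 31/9  (> 8, stop)

24/7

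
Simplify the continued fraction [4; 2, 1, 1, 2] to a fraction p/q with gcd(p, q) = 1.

57/13

Compute successive convergents:
a_0 = 4: 4/1
a_1 = 2: 9/2
a_2 = 1: 13/3
a_3 = 1: 22/5
a_4 = 2: 57/13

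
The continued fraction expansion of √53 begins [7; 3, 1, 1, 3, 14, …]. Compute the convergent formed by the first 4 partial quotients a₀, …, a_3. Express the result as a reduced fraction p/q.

Use the convergent recurrence hₖ = aₖ·hₖ₋₁ + hₖ₋₂ (and likewise for the denominators kₖ):
a_0 = 7: 7/1
a_1 = 3: 22/3
a_2 = 1: 29/4
a_3 = 1: 51/7

51/7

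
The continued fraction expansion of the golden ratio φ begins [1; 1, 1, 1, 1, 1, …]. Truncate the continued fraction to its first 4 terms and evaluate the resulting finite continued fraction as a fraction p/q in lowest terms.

5/3

a_0 = 1: 1/1
a_1 = 1: 2/1
a_2 = 1: 3/2
a_3 = 1: 5/3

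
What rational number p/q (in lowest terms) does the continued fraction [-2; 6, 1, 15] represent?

-206/111

Use the convergent recurrence hₖ = aₖ·hₖ₋₁ + hₖ₋₂ (and likewise for the denominators kₖ):
a_0 = -2: -2/1
a_1 = 6: -11/6
a_2 = 1: -13/7
a_3 = 15: -206/111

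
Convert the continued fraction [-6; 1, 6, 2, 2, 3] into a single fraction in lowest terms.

-647/126

Work from the innermost term outward:
Start with 3.
2 + 1/(3/1) = 2 + 1/3 = 7/3
2 + 1/(7/3) = 2 + 3/7 = 17/7
6 + 1/(17/7) = 6 + 7/17 = 109/17
1 + 1/(109/17) = 1 + 17/109 = 126/109
-6 + 1/(126/109) = -6 + 109/126 = -647/126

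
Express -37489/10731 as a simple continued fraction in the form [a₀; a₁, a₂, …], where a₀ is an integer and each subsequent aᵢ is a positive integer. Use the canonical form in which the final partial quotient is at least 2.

-37489 = -4·10731 + 5435, so a_0 = -4
10731 = 1·5435 + 5296, so a_1 = 1
5435 = 1·5296 + 139, so a_2 = 1
5296 = 38·139 + 14, so a_3 = 38
139 = 9·14 + 13, so a_4 = 9
14 = 1·13 + 1, so a_5 = 1
13 = 13·1 + 0, so a_6 = 13

[-4; 1, 1, 38, 9, 1, 13]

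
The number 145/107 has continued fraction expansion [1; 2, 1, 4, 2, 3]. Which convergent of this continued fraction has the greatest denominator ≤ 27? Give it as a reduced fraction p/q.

19/14

a_0 = 1: 1/1  (≤ bound)
a_1 = 2: 3/2  (≤ bound)
a_2 = 1: 4/3  (≤ bound)
a_3 = 4: 19/14  (≤ bound)
a_4 = 2: 42/31  (> 27, stop)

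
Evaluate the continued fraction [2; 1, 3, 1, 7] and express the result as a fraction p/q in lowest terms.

Work from the innermost term outward:
Start with 7.
1 + 1/(7/1) = 1 + 1/7 = 8/7
3 + 1/(8/7) = 3 + 7/8 = 31/8
1 + 1/(31/8) = 1 + 8/31 = 39/31
2 + 1/(39/31) = 2 + 31/39 = 109/39

109/39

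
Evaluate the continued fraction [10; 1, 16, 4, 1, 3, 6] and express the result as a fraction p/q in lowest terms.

22409/2048

Work from the innermost term outward:
Start with 6.
3 + 1/(6/1) = 3 + 1/6 = 19/6
1 + 1/(19/6) = 1 + 6/19 = 25/19
4 + 1/(25/19) = 4 + 19/25 = 119/25
16 + 1/(119/25) = 16 + 25/119 = 1929/119
1 + 1/(1929/119) = 1 + 119/1929 = 2048/1929
10 + 1/(2048/1929) = 10 + 1929/2048 = 22409/2048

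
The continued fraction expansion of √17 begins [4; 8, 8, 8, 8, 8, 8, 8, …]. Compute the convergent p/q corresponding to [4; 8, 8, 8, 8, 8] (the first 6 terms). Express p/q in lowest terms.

Collapse the nested fraction from the inside out:
Start with 8.
8 + 1/(8/1) = 8 + 1/8 = 65/8
8 + 1/(65/8) = 8 + 8/65 = 528/65
8 + 1/(528/65) = 8 + 65/528 = 4289/528
8 + 1/(4289/528) = 8 + 528/4289 = 34840/4289
4 + 1/(34840/4289) = 4 + 4289/34840 = 143649/34840

143649/34840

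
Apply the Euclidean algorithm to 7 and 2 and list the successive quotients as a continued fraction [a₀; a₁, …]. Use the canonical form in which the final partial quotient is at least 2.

7 ÷ 2 → quotient 3, remainder 1
2 ÷ 1 → quotient 2, remainder 0

[3; 2]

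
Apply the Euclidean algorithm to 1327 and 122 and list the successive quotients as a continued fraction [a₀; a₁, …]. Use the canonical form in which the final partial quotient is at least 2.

[10; 1, 7, 7, 2]

1327 = 10·122 + 107, so a_0 = 10
122 = 1·107 + 15, so a_1 = 1
107 = 7·15 + 2, so a_2 = 7
15 = 7·2 + 1, so a_3 = 7
2 = 2·1 + 0, so a_4 = 2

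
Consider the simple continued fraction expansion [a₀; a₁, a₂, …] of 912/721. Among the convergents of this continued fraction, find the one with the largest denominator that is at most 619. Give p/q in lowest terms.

191/151

List convergents until the denominator exceeds the bound:
a_0 = 1: 1/1  (≤ bound)
a_1 = 3: 4/3  (≤ bound)
a_2 = 1: 5/4  (≤ bound)
a_3 = 3: 19/15  (≤ bound)
a_4 = 2: 43/34  (≤ bound)
a_5 = 3: 148/117  (≤ bound)
a_6 = 1: 191/151  (≤ bound)
a_7 = 4: 912/721  (> 619, stop)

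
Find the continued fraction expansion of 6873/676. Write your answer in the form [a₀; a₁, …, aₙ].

Run the Euclidean algorithm, recording each quotient:
6873 ÷ 676 → quotient 10, remainder 113
676 ÷ 113 → quotient 5, remainder 111
113 ÷ 111 → quotient 1, remainder 2
111 ÷ 2 → quotient 55, remainder 1
2 ÷ 1 → quotient 2, remainder 0

[10; 5, 1, 55, 2]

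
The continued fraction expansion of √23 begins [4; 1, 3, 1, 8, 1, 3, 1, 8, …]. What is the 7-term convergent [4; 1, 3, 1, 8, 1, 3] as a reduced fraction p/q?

916/191

Use the convergent recurrence hₖ = aₖ·hₖ₋₁ + hₖ₋₂ (and likewise for the denominators kₖ):
a_0 = 4: 4/1
a_1 = 1: 5/1
a_2 = 3: 19/4
a_3 = 1: 24/5
a_4 = 8: 211/44
a_5 = 1: 235/49
a_6 = 3: 916/191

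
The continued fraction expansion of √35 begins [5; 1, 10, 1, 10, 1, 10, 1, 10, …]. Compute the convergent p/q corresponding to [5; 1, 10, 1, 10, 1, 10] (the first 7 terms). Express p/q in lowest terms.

9235/1561

Start with 10.
1 + 1/(10/1) = 1 + 1/10 = 11/10
10 + 1/(11/10) = 10 + 10/11 = 120/11
1 + 1/(120/11) = 1 + 11/120 = 131/120
10 + 1/(131/120) = 10 + 120/131 = 1430/131
1 + 1/(1430/131) = 1 + 131/1430 = 1561/1430
5 + 1/(1561/1430) = 5 + 1430/1561 = 9235/1561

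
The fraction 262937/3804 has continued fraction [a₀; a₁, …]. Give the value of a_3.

1

Repeatedly divide and take the remainder:
⌊262937/3804⌋ = 69, remainder 461
⌊3804/461⌋ = 8, remainder 116
⌊461/116⌋ = 3, remainder 113
⌊116/113⌋ = 1, remainder 3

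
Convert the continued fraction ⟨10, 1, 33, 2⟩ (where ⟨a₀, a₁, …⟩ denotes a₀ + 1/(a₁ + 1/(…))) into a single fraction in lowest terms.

757/69

Build up convergents one term at a time:
a_0 = 10: 10/1
a_1 = 1: 11/1
a_2 = 33: 373/34
a_3 = 2: 757/69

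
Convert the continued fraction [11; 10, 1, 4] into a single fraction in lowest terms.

Build up convergents one term at a time:
a_0 = 11: 11/1
a_1 = 10: 111/10
a_2 = 1: 122/11
a_3 = 4: 599/54

599/54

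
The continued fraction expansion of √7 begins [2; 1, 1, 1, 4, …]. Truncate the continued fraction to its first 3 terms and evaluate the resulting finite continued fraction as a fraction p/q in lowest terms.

Start with 1.
1 + 1/(1/1) = 1 + 1/1 = 2/1
2 + 1/(2/1) = 2 + 1/2 = 5/2

5/2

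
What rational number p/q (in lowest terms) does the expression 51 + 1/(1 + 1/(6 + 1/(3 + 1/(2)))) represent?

2645/51

Work from the innermost term outward:
Start with 2.
3 + 1/(2/1) = 3 + 1/2 = 7/2
6 + 1/(7/2) = 6 + 2/7 = 44/7
1 + 1/(44/7) = 1 + 7/44 = 51/44
51 + 1/(51/44) = 51 + 44/51 = 2645/51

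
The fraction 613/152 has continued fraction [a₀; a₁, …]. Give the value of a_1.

613 ÷ 152 → quotient 4, remainder 5
152 ÷ 5 → quotient 30, remainder 2

30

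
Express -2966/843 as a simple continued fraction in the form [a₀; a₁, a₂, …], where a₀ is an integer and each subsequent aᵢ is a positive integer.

[-4; 2, 13, 10, 3]

Apply division with remainder until the remainder is 0:
⌊-2966/843⌋ = -4, remainder 406
⌊843/406⌋ = 2, remainder 31
⌊406/31⌋ = 13, remainder 3
⌊31/3⌋ = 10, remainder 1
⌊3/1⌋ = 3, remainder 0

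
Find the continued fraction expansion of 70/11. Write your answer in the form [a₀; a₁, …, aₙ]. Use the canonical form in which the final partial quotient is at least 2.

[6; 2, 1, 3]

Run the Euclidean algorithm, recording each quotient:
70 = 6·11 + 4, so a_0 = 6
11 = 2·4 + 3, so a_1 = 2
4 = 1·3 + 1, so a_2 = 1
3 = 3·1 + 0, so a_3 = 3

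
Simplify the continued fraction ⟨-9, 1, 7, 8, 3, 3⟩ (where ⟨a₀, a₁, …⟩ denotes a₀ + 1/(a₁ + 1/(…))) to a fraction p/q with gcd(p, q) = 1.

Work from the innermost term outward:
Start with 3.
3 + 1/(3/1) = 3 + 1/3 = 10/3
8 + 1/(10/3) = 8 + 3/10 = 83/10
7 + 1/(83/10) = 7 + 10/83 = 591/83
1 + 1/(591/83) = 1 + 83/591 = 674/591
-9 + 1/(674/591) = -9 + 591/674 = -5475/674

-5475/674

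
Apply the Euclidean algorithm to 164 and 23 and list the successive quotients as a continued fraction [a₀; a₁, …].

[7; 7, 1, 2]

164 ÷ 23 → quotient 7, remainder 3
23 ÷ 3 → quotient 7, remainder 2
3 ÷ 2 → quotient 1, remainder 1
2 ÷ 1 → quotient 2, remainder 0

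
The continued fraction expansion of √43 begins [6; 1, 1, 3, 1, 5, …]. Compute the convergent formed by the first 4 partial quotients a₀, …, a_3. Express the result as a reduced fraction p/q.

46/7

Start with 3.
1 + 1/(3/1) = 1 + 1/3 = 4/3
1 + 1/(4/3) = 1 + 3/4 = 7/4
6 + 1/(7/4) = 6 + 4/7 = 46/7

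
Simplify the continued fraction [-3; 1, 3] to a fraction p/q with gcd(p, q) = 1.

-9/4

Work from the innermost term outward:
Start with 3.
1 + 1/(3/1) = 1 + 1/3 = 4/3
-3 + 1/(4/3) = -3 + 3/4 = -9/4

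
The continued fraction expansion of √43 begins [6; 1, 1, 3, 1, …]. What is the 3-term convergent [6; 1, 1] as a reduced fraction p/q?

a_0 = 6: 6/1
a_1 = 1: 7/1
a_2 = 1: 13/2

13/2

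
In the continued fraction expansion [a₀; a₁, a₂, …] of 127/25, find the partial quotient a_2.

127 = 5·25 + 2, so a_0 = 5
25 = 12·2 + 1, so a_1 = 12
2 = 2·1 + 0, so a_2 = 2

2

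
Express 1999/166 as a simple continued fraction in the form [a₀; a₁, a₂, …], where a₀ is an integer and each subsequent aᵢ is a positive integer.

[12; 23, 1, 2, 2]

1999 = 12·166 + 7, so a_0 = 12
166 = 23·7 + 5, so a_1 = 23
7 = 1·5 + 2, so a_2 = 1
5 = 2·2 + 1, so a_3 = 2
2 = 2·1 + 0, so a_4 = 2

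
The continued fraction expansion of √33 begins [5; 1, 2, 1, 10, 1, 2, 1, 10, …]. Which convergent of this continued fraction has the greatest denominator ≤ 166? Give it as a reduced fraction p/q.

787/137

a_0 = 5: 5/1  (≤ bound)
a_1 = 1: 6/1  (≤ bound)
a_2 = 2: 17/3  (≤ bound)
a_3 = 1: 23/4  (≤ bound)
a_4 = 10: 247/43  (≤ bound)
a_5 = 1: 270/47  (≤ bound)
a_6 = 2: 787/137  (≤ bound)
a_7 = 1: 1057/184  (> 166, stop)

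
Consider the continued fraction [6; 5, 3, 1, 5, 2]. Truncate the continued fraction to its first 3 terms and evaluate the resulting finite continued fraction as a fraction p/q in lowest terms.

Build up convergents one term at a time:
a_0 = 6: 6/1
a_1 = 5: 31/5
a_2 = 3: 99/16

99/16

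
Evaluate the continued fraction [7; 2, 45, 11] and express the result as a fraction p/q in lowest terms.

7517/1003

Start with 11.
45 + 1/(11/1) = 45 + 1/11 = 496/11
2 + 1/(496/11) = 2 + 11/496 = 1003/496
7 + 1/(1003/496) = 7 + 496/1003 = 7517/1003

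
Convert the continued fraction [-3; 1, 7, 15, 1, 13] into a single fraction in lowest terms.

Collapse the nested fraction from the inside out:
Start with 13.
1 + 1/(13/1) = 1 + 1/13 = 14/13
15 + 1/(14/13) = 15 + 13/14 = 223/14
7 + 1/(223/14) = 7 + 14/223 = 1575/223
1 + 1/(1575/223) = 1 + 223/1575 = 1798/1575
-3 + 1/(1798/1575) = -3 + 1575/1798 = -3819/1798

-3819/1798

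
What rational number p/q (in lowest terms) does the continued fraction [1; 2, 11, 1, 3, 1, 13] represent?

2511/1697

Start with 13.
1 + 1/(13/1) = 1 + 1/13 = 14/13
3 + 1/(14/13) = 3 + 13/14 = 55/14
1 + 1/(55/14) = 1 + 14/55 = 69/55
11 + 1/(69/55) = 11 + 55/69 = 814/69
2 + 1/(814/69) = 2 + 69/814 = 1697/814
1 + 1/(1697/814) = 1 + 814/1697 = 2511/1697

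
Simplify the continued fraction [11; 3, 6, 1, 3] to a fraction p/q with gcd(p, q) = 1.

962/85

Start with 3.
1 + 1/(3/1) = 1 + 1/3 = 4/3
6 + 1/(4/3) = 6 + 3/4 = 27/4
3 + 1/(27/4) = 3 + 4/27 = 85/27
11 + 1/(85/27) = 11 + 27/85 = 962/85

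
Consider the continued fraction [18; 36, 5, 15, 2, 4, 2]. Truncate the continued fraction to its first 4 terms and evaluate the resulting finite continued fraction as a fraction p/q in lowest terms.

Collapse the nested fraction from the inside out:
Start with 15.
5 + 1/(15/1) = 5 + 1/15 = 76/15
36 + 1/(76/15) = 36 + 15/76 = 2751/76
18 + 1/(2751/76) = 18 + 76/2751 = 49594/2751

49594/2751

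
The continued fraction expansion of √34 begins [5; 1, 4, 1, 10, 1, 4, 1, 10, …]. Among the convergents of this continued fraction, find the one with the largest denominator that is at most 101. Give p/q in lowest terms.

List convergents until the denominator exceeds the bound:
a_0 = 5: 5/1  (≤ bound)
a_1 = 1: 6/1  (≤ bound)
a_2 = 4: 29/5  (≤ bound)
a_3 = 1: 35/6  (≤ bound)
a_4 = 10: 379/65  (≤ bound)
a_5 = 1: 414/71  (≤ bound)
a_6 = 4: 2035/349  (> 101, stop)

414/71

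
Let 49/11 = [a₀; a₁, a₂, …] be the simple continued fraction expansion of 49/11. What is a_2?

5

Apply division with remainder until the remainder is 0:
49 ÷ 11 → quotient 4, remainder 5
11 ÷ 5 → quotient 2, remainder 1
5 ÷ 1 → quotient 5, remainder 0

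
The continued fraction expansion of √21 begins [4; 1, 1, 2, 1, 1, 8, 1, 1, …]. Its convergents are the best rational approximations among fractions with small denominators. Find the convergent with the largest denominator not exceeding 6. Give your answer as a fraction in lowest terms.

23/5

a_0 = 4: 4/1  (≤ bound)
a_1 = 1: 5/1  (≤ bound)
a_2 = 1: 9/2  (≤ bound)
a_3 = 2: 23/5  (≤ bound)
a_4 = 1: 32/7  (> 6, stop)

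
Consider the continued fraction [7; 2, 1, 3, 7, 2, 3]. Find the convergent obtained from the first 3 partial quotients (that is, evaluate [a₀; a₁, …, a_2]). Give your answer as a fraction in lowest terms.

Start with 1.
2 + 1/(1/1) = 2 + 1/1 = 3/1
7 + 1/(3/1) = 7 + 1/3 = 22/3

22/3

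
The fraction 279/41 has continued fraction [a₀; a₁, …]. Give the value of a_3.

279 ÷ 41 → quotient 6, remainder 33
41 ÷ 33 → quotient 1, remainder 8
33 ÷ 8 → quotient 4, remainder 1
8 ÷ 1 → quotient 8, remainder 0

8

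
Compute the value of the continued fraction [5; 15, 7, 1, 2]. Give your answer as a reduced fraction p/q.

Start with 2.
1 + 1/(2/1) = 1 + 1/2 = 3/2
7 + 1/(3/2) = 7 + 2/3 = 23/3
15 + 1/(23/3) = 15 + 3/23 = 348/23
5 + 1/(348/23) = 5 + 23/348 = 1763/348

1763/348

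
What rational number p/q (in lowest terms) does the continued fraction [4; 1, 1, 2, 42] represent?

975/212

Starting at the tail and folding back:
Start with 42.
2 + 1/(42/1) = 2 + 1/42 = 85/42
1 + 1/(85/42) = 1 + 42/85 = 127/85
1 + 1/(127/85) = 1 + 85/127 = 212/127
4 + 1/(212/127) = 4 + 127/212 = 975/212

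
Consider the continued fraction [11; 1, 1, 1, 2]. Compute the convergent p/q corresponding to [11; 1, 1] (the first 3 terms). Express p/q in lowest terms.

23/2

Start with 1.
1 + 1/(1/1) = 1 + 1/1 = 2/1
11 + 1/(2/1) = 11 + 1/2 = 23/2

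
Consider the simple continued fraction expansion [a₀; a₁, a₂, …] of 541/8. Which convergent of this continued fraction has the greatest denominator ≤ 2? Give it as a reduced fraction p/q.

135/2

a_0 = 67: 67/1  (≤ bound)
a_1 = 1: 68/1  (≤ bound)
a_2 = 1: 135/2  (≤ bound)
a_3 = 1: 203/3  (> 2, stop)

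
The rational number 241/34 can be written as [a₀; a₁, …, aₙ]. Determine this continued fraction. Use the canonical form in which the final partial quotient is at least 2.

[7; 11, 3]

241 ÷ 34 → quotient 7, remainder 3
34 ÷ 3 → quotient 11, remainder 1
3 ÷ 1 → quotient 3, remainder 0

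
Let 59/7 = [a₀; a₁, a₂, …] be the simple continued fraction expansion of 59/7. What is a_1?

2

⌊59/7⌋ = 8, remainder 3
⌊7/3⌋ = 2, remainder 1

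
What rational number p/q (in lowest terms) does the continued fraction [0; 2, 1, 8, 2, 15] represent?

a_0 = 0: 0/1
a_1 = 2: 1/2
a_2 = 1: 1/3
a_3 = 8: 9/26
a_4 = 2: 19/55
a_5 = 15: 294/851

294/851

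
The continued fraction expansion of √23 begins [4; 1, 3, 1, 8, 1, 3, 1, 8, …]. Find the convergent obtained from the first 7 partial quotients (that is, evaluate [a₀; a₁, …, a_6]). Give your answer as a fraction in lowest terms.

Compute successive convergents:
a_0 = 4: 4/1
a_1 = 1: 5/1
a_2 = 3: 19/4
a_3 = 1: 24/5
a_4 = 8: 211/44
a_5 = 1: 235/49
a_6 = 3: 916/191

916/191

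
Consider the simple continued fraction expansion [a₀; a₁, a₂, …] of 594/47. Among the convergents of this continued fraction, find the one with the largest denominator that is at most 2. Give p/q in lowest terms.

25/2

a_0 = 12: 12/1  (≤ bound)
a_1 = 1: 13/1  (≤ bound)
a_2 = 1: 25/2  (≤ bound)
a_3 = 1: 38/3  (> 2, stop)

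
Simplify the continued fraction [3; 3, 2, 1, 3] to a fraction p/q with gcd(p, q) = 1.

122/37

Start with 3.
1 + 1/(3/1) = 1 + 1/3 = 4/3
2 + 1/(4/3) = 2 + 3/4 = 11/4
3 + 1/(11/4) = 3 + 4/11 = 37/11
3 + 1/(37/11) = 3 + 11/37 = 122/37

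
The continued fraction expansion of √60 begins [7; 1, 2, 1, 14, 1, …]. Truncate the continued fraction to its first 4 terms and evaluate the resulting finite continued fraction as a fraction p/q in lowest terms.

Work from the innermost term outward:
Start with 1.
2 + 1/(1/1) = 2 + 1/1 = 3/1
1 + 1/(3/1) = 1 + 1/3 = 4/3
7 + 1/(4/3) = 7 + 3/4 = 31/4

31/4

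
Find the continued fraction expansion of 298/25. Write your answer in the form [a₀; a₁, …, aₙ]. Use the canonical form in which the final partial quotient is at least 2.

[11; 1, 11, 2]

Repeatedly divide and take the remainder:
⌊298/25⌋ = 11, remainder 23
⌊25/23⌋ = 1, remainder 2
⌊23/2⌋ = 11, remainder 1
⌊2/1⌋ = 2, remainder 0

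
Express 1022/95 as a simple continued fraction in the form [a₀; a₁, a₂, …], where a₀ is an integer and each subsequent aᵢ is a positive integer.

Run the Euclidean algorithm, recording each quotient:
1022 = 10·95 + 72, so a_0 = 10
95 = 1·72 + 23, so a_1 = 1
72 = 3·23 + 3, so a_2 = 3
23 = 7·3 + 2, so a_3 = 7
3 = 1·2 + 1, so a_4 = 1
2 = 2·1 + 0, so a_5 = 2

[10; 1, 3, 7, 1, 2]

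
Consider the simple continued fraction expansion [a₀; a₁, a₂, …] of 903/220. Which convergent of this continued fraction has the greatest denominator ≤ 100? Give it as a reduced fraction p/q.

List convergents until the denominator exceeds the bound:
a_0 = 4: 4/1  (≤ bound)
a_1 = 9: 37/9  (≤ bound)
a_2 = 1: 41/10  (≤ bound)
a_3 = 1: 78/19  (≤ bound)
a_4 = 3: 275/67  (≤ bound)
a_5 = 3: 903/220  (> 100, stop)

275/67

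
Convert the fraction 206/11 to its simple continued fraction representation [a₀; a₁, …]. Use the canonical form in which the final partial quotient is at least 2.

Run the Euclidean algorithm, recording each quotient:
206 = 18·11 + 8, so a_0 = 18
11 = 1·8 + 3, so a_1 = 1
8 = 2·3 + 2, so a_2 = 2
3 = 1·2 + 1, so a_3 = 1
2 = 2·1 + 0, so a_4 = 2

[18; 1, 2, 1, 2]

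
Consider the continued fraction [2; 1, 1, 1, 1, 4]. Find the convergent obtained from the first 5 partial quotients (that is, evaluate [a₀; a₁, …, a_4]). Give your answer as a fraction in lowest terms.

13/5

a_0 = 2: 2/1
a_1 = 1: 3/1
a_2 = 1: 5/2
a_3 = 1: 8/3
a_4 = 1: 13/5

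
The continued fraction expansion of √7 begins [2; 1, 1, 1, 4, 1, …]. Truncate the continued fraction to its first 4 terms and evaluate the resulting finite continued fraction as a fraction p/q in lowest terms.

8/3

a_0 = 2: 2/1
a_1 = 1: 3/1
a_2 = 1: 5/2
a_3 = 1: 8/3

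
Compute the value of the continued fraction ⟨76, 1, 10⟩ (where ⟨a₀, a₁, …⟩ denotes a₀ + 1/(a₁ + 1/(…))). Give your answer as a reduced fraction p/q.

846/11

Start with 10.
1 + 1/(10/1) = 1 + 1/10 = 11/10
76 + 1/(11/10) = 76 + 10/11 = 846/11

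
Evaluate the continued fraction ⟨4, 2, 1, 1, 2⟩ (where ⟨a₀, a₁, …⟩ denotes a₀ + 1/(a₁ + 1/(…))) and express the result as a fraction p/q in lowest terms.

57/13

Start with 2.
1 + 1/(2/1) = 1 + 1/2 = 3/2
1 + 1/(3/2) = 1 + 2/3 = 5/3
2 + 1/(5/3) = 2 + 3/5 = 13/5
4 + 1/(13/5) = 4 + 5/13 = 57/13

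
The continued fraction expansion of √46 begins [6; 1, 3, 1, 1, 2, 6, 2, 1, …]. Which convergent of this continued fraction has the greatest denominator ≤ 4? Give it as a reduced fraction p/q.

27/4

a_0 = 6: 6/1  (≤ bound)
a_1 = 1: 7/1  (≤ bound)
a_2 = 3: 27/4  (≤ bound)
a_3 = 1: 34/5  (> 4, stop)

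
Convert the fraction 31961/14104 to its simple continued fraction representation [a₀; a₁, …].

[2; 3, 1, 3, 7, 1, 1, 60]

31961 = 2·14104 + 3753, so a_0 = 2
14104 = 3·3753 + 2845, so a_1 = 3
3753 = 1·2845 + 908, so a_2 = 1
2845 = 3·908 + 121, so a_3 = 3
908 = 7·121 + 61, so a_4 = 7
121 = 1·61 + 60, so a_5 = 1
61 = 1·60 + 1, so a_6 = 1
60 = 60·1 + 0, so a_7 = 60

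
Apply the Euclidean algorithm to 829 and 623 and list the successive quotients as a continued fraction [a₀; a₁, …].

[1; 3, 41, 5]

829 ÷ 623 → quotient 1, remainder 206
623 ÷ 206 → quotient 3, remainder 5
206 ÷ 5 → quotient 41, remainder 1
5 ÷ 1 → quotient 5, remainder 0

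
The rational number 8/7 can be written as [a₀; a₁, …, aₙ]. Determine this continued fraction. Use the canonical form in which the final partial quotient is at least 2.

8 ÷ 7 → quotient 1, remainder 1
7 ÷ 1 → quotient 7, remainder 0

[1; 7]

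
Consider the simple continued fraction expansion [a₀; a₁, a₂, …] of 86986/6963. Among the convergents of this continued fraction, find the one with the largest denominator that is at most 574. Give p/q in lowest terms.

List convergents until the denominator exceeds the bound:
a_0 = 12: 12/1  (≤ bound)
a_1 = 2: 25/2  (≤ bound)
a_2 = 33: 837/67  (≤ bound)
a_3 = 3: 2536/203  (≤ bound)
a_4 = 3: 8445/676  (> 574, stop)

2536/203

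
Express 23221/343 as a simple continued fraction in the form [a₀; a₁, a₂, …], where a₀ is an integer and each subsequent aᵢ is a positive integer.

[67; 1, 2, 3, 34]

Run the Euclidean algorithm, recording each quotient:
23221 ÷ 343 → quotient 67, remainder 240
343 ÷ 240 → quotient 1, remainder 103
240 ÷ 103 → quotient 2, remainder 34
103 ÷ 34 → quotient 3, remainder 1
34 ÷ 1 → quotient 34, remainder 0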